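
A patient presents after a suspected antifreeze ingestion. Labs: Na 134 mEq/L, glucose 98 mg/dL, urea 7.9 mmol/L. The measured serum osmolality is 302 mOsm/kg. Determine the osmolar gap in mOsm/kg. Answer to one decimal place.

Calculated osmolality = 2·Na + glucose/18 + urea
= 2·134 + 98/18 + 7.9
= 268 + 5.44 + 7.90
= 281.34 mOsm/kg ≈ 281.3 mOsm/kg
Osmolar gap = measured − calculated = 302 − 281.3 = 20.7 mOsm/kg

20.7 mOsm/kg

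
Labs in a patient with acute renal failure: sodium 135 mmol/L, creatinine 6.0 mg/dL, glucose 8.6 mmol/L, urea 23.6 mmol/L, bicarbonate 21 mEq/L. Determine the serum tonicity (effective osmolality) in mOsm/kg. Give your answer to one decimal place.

278.6 mOsm/kg

Effective osmolality excludes urea (freely permeant across cell membranes):
2·Na + glucose
= 2·135 + 8.6
= 270 + 8.6
= 278.6 mOsm/kg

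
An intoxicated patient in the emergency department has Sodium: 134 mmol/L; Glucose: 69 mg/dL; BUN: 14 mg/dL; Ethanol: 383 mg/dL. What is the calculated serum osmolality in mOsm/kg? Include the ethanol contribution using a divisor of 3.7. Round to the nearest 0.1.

Calculated osmolality = 2·Na + glucose/18 + BUN/2.8 + ethanol/3.7
= 2·134 + 69/18 + 14/2.8 + 383/3.7
= 268 + 3.83 + 5 + 103.51
= 380.34 mOsm/kg

380.3 mOsm/kg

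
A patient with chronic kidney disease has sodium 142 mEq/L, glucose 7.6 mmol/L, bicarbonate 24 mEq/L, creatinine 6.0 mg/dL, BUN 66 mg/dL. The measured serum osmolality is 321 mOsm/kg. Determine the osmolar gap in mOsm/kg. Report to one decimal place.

5.8 mOsm/kg

Calculated osmolality = 2·Na + glucose + BUN/2.8
= 2·142 + 7.6 + 66/2.8
= 284 + 7.60 + 23.57
= 315.17 mOsm/kg ≈ 315.2 mOsm/kg
Osmolar gap = measured − calculated = 321 − 315.2 = 5.8 mOsm/kg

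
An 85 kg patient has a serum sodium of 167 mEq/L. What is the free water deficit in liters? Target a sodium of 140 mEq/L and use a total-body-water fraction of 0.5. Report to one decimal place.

8.2 L

TBW = 0.5 · 85 = 42.5 L
Free water deficit = TBW · (Na/140 − 1)
= 42.5 · (167/140 − 1)
= 42.5 · 0.1929
= 8.2 L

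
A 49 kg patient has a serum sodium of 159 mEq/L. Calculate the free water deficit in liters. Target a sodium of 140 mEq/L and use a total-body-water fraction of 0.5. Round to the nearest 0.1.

3.3 L

TBW = 0.5 · 49 = 24.5 L
Free water deficit = TBW · (Na/140 − 1)
= 24.5 · (159/140 − 1)
= 24.5 · 0.1357
= 3.32 L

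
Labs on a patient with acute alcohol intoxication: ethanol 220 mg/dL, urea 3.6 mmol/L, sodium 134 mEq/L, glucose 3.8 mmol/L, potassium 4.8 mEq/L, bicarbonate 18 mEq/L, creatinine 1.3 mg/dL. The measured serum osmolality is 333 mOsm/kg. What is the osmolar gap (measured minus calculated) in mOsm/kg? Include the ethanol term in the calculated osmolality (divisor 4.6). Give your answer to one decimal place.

Calculated osmolality = 2·Na + glucose + urea + ethanol/4.6
= 2·134 + 3.8 + 3.6 + 220/4.6
= 268 + 3.80 + 3.60 + 47.83
= 323.23 mOsm/kg ≈ 323.2 mOsm/kg
Osmolar gap = measured − calculated = 333 − 323.2 = 9.8 mOsm/kg

9.8 mOsm/kg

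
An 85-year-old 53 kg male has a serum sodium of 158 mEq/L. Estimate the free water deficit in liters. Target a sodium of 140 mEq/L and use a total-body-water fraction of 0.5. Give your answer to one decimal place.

3.4 L

TBW = 0.5 · 53 = 26.5 L
Free water deficit = TBW · (Na/140 − 1)
= 26.5 · (158/140 − 1)
= 26.5 · 0.1286
= 3.41 L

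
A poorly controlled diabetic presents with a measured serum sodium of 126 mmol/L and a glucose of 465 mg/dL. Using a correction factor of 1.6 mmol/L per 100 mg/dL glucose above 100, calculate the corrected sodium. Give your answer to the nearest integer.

Corrected Na = measured Na + 1.6 · (glucose − 100)/100
= 126 + 1.6 · (465 − 100)/100
= 126 + 5.8
= 131.8 mmol/L

132 mmol/L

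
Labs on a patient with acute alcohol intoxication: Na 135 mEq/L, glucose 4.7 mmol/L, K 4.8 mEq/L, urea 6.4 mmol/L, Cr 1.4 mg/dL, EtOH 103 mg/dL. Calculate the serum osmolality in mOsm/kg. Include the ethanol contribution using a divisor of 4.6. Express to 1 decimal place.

Calculated osmolality = 2·Na + glucose + urea + ethanol/4.6
= 2·135 + 4.7 + 6.4 + 103/4.6
= 270 + 4.70 + 6.40 + 22.39
= 303.49 mOsm/kg

303.5 mOsm/kg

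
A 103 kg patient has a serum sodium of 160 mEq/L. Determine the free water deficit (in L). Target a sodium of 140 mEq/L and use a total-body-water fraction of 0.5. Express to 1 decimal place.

TBW = 0.5 · 103 = 51.5 L
Free water deficit = TBW · (Na/140 − 1)
= 51.5 · (160/140 − 1)
= 51.5 · 0.1429
= 7.36 L

7.4 L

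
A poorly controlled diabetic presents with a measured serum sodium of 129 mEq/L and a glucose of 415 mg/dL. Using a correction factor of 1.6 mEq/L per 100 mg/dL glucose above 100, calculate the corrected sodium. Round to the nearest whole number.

134 mEq/L

Corrected Na = measured Na + 1.6 · (glucose − 100)/100
= 129 + 1.6 · (415 − 100)/100
= 129 + 5
= 134 mEq/L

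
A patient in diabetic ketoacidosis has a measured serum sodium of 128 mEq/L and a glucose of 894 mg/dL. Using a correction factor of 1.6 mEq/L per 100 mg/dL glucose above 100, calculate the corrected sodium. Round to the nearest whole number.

Corrected Na = measured Na + 1.6 · (glucose − 100)/100
= 128 + 1.6 · (894 − 100)/100
= 128 + 12.7
= 140.7 mEq/L

141 mEq/L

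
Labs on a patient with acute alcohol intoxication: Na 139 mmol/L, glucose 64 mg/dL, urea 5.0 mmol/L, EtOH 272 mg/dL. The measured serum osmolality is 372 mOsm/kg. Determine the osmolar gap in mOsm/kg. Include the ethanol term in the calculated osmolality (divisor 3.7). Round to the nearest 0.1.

11.9 mOsm/kg

Calculated osmolality = 2·Na + glucose/18 + urea + ethanol/3.7
= 2·139 + 64/18 + 5 + 272/3.7
= 278 + 3.56 + 5 + 73.51
= 360.07 mOsm/kg ≈ 360.1 mOsm/kg
Osmolar gap = measured − calculated = 372 − 360.1 = 11.9 mOsm/kg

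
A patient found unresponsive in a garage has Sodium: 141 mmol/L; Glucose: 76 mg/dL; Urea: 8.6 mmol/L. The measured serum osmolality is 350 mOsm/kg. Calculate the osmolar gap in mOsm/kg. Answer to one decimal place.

Calculated osmolality = 2·Na + glucose/18 + urea
= 2·141 + 76/18 + 8.6
= 282 + 4.22 + 8.60
= 294.82 mOsm/kg ≈ 294.8 mOsm/kg
Osmolar gap = measured − calculated = 350 − 294.8 = 55.2 mOsm/kg

55.2 mOsm/kg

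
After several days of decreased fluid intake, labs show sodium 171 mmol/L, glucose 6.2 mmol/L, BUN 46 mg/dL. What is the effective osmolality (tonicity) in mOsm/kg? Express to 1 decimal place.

Effective osmolality excludes urea (freely permeant across cell membranes):
2·Na + glucose
= 2·171 + 6.2
= 342 + 6.2
= 348.2 mOsm/kg

348.2 mOsm/kg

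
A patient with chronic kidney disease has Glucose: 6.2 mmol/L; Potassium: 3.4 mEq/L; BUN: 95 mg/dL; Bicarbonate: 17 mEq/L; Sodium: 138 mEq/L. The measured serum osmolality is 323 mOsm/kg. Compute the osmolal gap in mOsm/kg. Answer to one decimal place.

6.9 mOsm/kg

Calculated osmolality = 2·Na + glucose + BUN/2.8
= 2·138 + 6.2 + 95/2.8
= 276 + 6.20 + 33.93
= 316.13 mOsm/kg ≈ 316.1 mOsm/kg
Osmolar gap = measured − calculated = 323 − 316.1 = 6.9 mOsm/kg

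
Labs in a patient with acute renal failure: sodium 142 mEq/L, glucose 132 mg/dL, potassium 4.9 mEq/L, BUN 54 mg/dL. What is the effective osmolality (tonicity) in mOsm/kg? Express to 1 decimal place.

Effective osmolality excludes urea (freely permeant across cell membranes):
2·Na + glucose/18
= 2·142 + 132/18
= 284 + 7.33
= 291.33 mOsm/kg

291.3 mOsm/kg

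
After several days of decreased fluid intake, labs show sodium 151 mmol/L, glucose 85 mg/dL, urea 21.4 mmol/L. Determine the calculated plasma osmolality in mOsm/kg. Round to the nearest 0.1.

Calculated osmolality = 2·Na + glucose/18 + urea
= 2·151 + 85/18 + 21.4
= 302 + 4.72 + 21.40
= 328.12 mOsm/kg

328.1 mOsm/kg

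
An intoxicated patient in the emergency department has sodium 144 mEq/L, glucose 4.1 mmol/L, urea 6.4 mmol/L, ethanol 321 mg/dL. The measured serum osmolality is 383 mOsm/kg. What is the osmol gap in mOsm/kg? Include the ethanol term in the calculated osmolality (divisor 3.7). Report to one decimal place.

-2.3 mOsm/kg

Calculated osmolality = 2·Na + glucose + urea + ethanol/3.7
= 2·144 + 4.1 + 6.4 + 321/3.7
= 288 + 4.10 + 6.40 + 86.76
= 385.26 mOsm/kg ≈ 385.3 mOsm/kg
Osmolar gap = measured − calculated = 383 − 385.3 = -2.3 mOsm/kg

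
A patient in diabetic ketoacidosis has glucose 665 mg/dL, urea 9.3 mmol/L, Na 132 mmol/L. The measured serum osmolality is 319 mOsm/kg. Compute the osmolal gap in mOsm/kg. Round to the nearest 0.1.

Calculated osmolality = 2·Na + glucose/18 + urea
= 2·132 + 665/18 + 9.3
= 264 + 36.94 + 9.30
= 310.24 mOsm/kg ≈ 310.2 mOsm/kg
Osmolar gap = measured − calculated = 319 − 310.2 = 8.8 mOsm/kg

8.8 mOsm/kg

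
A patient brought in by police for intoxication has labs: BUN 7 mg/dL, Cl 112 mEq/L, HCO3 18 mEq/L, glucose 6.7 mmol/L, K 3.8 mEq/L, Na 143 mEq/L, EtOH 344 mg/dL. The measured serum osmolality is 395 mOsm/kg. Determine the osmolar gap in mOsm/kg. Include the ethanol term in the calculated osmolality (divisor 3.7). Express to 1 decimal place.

6.8 mOsm/kg

Calculated osmolality = 2·Na + glucose + BUN/2.8 + ethanol/3.7
= 2·143 + 6.7 + 7/2.8 + 344/3.7
= 286 + 6.70 + 2.50 + 92.97
= 388.17 mOsm/kg ≈ 388.2 mOsm/kg
Osmolar gap = measured − calculated = 395 − 388.2 = 6.8 mOsm/kg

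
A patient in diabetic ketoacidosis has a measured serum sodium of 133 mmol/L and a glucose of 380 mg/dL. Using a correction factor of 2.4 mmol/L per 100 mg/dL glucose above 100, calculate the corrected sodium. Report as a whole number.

Corrected Na = measured Na + 2.4 · (glucose − 100)/100
= 133 + 2.4 · (380 − 100)/100
= 133 + 6.7
= 139.7 mmol/L

140 mmol/L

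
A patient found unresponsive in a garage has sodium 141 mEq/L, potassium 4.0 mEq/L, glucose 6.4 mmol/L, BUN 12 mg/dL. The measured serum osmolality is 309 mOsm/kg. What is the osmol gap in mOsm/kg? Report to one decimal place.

Calculated osmolality = 2·Na + glucose + BUN/2.8
= 2·141 + 6.4 + 12/2.8
= 282 + 6.40 + 4.29
= 292.69 mOsm/kg ≈ 292.7 mOsm/kg
Osmolar gap = measured − calculated = 309 − 292.7 = 16.3 mOsm/kg

16.3 mOsm/kg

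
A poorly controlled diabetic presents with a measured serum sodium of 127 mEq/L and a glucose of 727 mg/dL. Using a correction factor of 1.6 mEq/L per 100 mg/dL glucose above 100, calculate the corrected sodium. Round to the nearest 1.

137 mEq/L

Corrected Na = measured Na + 1.6 · (glucose − 100)/100
= 127 + 1.6 · (727 − 100)/100
= 127 + 10
= 137 mEq/L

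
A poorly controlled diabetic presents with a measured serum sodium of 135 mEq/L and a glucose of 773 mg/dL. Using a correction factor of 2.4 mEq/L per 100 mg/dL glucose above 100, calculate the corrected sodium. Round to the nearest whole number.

Corrected Na = measured Na + 2.4 · (glucose − 100)/100
= 135 + 2.4 · (773 − 100)/100
= 135 + 16.2
= 151.2 mEq/L

151 mEq/L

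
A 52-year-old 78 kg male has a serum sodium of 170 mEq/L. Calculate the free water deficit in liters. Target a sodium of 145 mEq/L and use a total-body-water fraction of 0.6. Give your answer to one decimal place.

8.1 L

TBW = 0.6 · 78 = 46.8 L
Free water deficit = TBW · (Na/145 − 1)
= 46.8 · (170/145 − 1)
= 46.8 · 0.1724
= 8.07 L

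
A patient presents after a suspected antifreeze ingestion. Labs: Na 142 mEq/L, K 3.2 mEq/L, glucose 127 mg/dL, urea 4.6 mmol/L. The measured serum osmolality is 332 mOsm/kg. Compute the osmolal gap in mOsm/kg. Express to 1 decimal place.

36.3 mOsm/kg

Calculated osmolality = 2·Na + glucose/18 + urea
= 2·142 + 127/18 + 4.6
= 284 + 7.06 + 4.60
= 295.66 mOsm/kg ≈ 295.7 mOsm/kg
Osmolar gap = measured − calculated = 332 − 295.7 = 36.3 mOsm/kg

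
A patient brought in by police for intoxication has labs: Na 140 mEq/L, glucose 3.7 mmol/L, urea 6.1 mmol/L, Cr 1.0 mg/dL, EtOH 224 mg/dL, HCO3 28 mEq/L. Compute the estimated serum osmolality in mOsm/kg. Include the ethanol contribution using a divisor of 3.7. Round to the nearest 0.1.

Calculated osmolality = 2·Na + glucose + urea + ethanol/3.7
= 2·140 + 3.7 + 6.1 + 224/3.7
= 280 + 3.70 + 6.10 + 60.54
= 350.34 mOsm/kg

350.3 mOsm/kg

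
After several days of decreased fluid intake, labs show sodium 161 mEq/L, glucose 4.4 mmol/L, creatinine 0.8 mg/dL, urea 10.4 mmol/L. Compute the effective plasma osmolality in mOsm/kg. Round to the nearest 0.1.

326.4 mOsm/kg

Effective osmolality excludes urea (freely permeant across cell membranes):
2·Na + glucose
= 2·161 + 4.4
= 322 + 4.4
= 326.4 mOsm/kg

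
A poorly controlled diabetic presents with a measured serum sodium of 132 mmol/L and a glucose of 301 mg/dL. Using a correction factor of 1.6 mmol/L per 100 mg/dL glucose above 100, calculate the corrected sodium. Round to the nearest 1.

135 mmol/L

Corrected Na = measured Na + 1.6 · (glucose − 100)/100
= 132 + 1.6 · (301 − 100)/100
= 132 + 3.2
= 135.2 mmol/L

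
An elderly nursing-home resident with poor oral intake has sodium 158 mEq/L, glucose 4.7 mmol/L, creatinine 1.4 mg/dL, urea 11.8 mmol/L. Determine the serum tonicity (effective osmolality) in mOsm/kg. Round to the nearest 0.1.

320.7 mOsm/kg

Effective osmolality excludes urea (freely permeant across cell membranes):
2·Na + glucose
= 2·158 + 4.7
= 316 + 4.7
= 320.7 mOsm/kg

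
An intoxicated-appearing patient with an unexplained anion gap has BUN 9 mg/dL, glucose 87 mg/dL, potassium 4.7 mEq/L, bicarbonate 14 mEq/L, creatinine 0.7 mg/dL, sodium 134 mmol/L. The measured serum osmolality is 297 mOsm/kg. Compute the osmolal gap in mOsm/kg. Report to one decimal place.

Calculated osmolality = 2·Na + glucose/18 + BUN/2.8
= 2·134 + 87/18 + 9/2.8
= 268 + 4.83 + 3.21
= 276.04 mOsm/kg ≈ 276.0 mOsm/kg
Osmolar gap = measured − calculated = 297 − 276.0 = 21.0 mOsm/kg

21.0 mOsm/kg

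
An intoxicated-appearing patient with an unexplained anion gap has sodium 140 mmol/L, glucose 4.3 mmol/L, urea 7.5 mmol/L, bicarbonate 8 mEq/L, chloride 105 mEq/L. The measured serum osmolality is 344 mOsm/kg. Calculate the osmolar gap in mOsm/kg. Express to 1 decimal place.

52.2 mOsm/kg

Calculated osmolality = 2·Na + glucose + urea
= 2·140 + 4.3 + 7.5
= 280 + 4.30 + 7.50
= 291.8 mOsm/kg ≈ 291.8 mOsm/kg
Osmolar gap = measured − calculated = 344 − 291.8 = 52.2 mOsm/kg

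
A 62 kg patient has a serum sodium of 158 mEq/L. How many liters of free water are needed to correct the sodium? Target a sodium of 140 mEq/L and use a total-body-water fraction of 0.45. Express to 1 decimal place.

TBW = 0.45 · 62 = 27.9 L
Free water deficit = TBW · (Na/140 − 1)
= 27.9 · (158/140 − 1)
= 27.9 · 0.1286
= 3.59 L

3.6 L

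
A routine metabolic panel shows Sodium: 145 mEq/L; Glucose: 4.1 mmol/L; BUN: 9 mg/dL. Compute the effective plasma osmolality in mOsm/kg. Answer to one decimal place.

294.1 mOsm/kg

Effective osmolality excludes urea (freely permeant across cell membranes):
2·Na + glucose
= 2·145 + 4.1
= 290 + 4.1
= 294.1 mOsm/kg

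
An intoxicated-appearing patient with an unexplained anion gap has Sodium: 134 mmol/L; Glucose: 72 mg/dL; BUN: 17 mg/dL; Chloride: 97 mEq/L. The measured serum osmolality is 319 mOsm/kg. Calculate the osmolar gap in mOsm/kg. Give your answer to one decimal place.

40.9 mOsm/kg

Calculated osmolality = 2·Na + glucose/18 + BUN/2.8
= 2·134 + 72/18 + 17/2.8
= 268 + 4 + 6.07
= 278.07 mOsm/kg ≈ 278.1 mOsm/kg
Osmolar gap = measured − calculated = 319 − 278.1 = 40.9 mOsm/kg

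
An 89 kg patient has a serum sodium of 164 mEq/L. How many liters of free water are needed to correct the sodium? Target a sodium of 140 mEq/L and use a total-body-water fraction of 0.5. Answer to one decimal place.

TBW = 0.5 · 89 = 44.5 L
Free water deficit = TBW · (Na/140 − 1)
= 44.5 · (164/140 − 1)
= 44.5 · 0.1714
= 7.63 L

7.6 L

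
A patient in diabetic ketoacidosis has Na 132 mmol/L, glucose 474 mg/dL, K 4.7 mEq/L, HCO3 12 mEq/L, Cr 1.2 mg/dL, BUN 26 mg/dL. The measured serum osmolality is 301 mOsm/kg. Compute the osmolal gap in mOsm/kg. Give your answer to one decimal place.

Calculated osmolality = 2·Na + glucose/18 + BUN/2.8
= 2·132 + 474/18 + 26/2.8
= 264 + 26.33 + 9.29
= 299.62 mOsm/kg ≈ 299.6 mOsm/kg
Osmolar gap = measured − calculated = 301 − 299.6 = 1.4 mOsm/kg

1.4 mOsm/kg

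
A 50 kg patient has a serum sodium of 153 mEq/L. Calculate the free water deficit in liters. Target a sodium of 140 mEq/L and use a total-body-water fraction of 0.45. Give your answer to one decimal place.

2.1 L

TBW = 0.45 · 50 = 22.5 L
Free water deficit = TBW · (Na/140 − 1)
= 22.5 · (153/140 − 1)
= 22.5 · 0.0929
= 2.09 L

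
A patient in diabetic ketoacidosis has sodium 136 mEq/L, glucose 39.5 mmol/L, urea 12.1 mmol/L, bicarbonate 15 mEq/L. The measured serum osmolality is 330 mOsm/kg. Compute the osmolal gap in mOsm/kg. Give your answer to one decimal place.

6.4 mOsm/kg

Calculated osmolality = 2·Na + glucose + urea
= 2·136 + 39.5 + 12.1
= 272 + 39.50 + 12.10
= 323.6 mOsm/kg ≈ 323.6 mOsm/kg
Osmolar gap = measured − calculated = 330 − 323.6 = 6.4 mOsm/kg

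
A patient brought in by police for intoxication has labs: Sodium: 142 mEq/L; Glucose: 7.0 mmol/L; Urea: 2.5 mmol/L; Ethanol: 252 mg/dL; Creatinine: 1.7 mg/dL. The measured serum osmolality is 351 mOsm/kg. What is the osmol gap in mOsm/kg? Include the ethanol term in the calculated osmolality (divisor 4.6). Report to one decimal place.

Calculated osmolality = 2·Na + glucose + urea + ethanol/4.6
= 2·142 + 7 + 2.5 + 252/4.6
= 284 + 7 + 2.50 + 54.78
= 348.28 mOsm/kg ≈ 348.3 mOsm/kg
Osmolar gap = measured − calculated = 351 − 348.3 = 2.7 mOsm/kg

2.7 mOsm/kg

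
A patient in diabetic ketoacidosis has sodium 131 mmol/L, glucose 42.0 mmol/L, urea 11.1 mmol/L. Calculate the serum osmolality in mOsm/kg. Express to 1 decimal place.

Calculated osmolality = 2·Na + glucose + urea
= 2·131 + 42 + 11.1
= 262 + 42 + 11.10
= 315.1 mOsm/kg

315.1 mOsm/kg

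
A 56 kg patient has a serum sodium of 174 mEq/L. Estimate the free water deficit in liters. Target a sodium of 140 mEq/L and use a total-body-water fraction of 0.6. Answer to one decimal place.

8.2 L

TBW = 0.6 · 56 = 33.6 L
Free water deficit = TBW · (Na/140 − 1)
= 33.6 · (174/140 − 1)
= 33.6 · 0.2429
= 8.16 L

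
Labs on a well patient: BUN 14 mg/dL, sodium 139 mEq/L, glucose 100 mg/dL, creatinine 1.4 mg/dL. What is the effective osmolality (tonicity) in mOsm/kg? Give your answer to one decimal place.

283.6 mOsm/kg

Effective osmolality excludes urea (freely permeant across cell membranes):
2·Na + glucose/18
= 2·139 + 100/18
= 278 + 5.56
= 283.56 mOsm/kg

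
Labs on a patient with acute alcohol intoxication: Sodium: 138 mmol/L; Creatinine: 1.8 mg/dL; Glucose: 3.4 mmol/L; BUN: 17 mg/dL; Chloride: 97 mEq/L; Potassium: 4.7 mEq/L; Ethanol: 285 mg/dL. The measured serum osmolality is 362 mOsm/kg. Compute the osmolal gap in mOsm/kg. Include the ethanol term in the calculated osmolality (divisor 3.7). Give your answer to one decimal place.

-0.5 mOsm/kg

Calculated osmolality = 2·Na + glucose + BUN/2.8 + ethanol/3.7
= 2·138 + 3.4 + 17/2.8 + 285/3.7
= 276 + 3.40 + 6.07 + 77.03
= 362.5 mOsm/kg ≈ 362.5 mOsm/kg
Osmolar gap = measured − calculated = 362 − 362.5 = -0.5 mOsm/kg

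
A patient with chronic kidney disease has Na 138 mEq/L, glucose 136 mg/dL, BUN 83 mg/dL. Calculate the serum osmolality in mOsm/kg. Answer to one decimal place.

313.2 mOsm/kg

Calculated osmolality = 2·Na + glucose/18 + BUN/2.8
= 2·138 + 136/18 + 83/2.8
= 276 + 7.56 + 29.64
= 313.2 mOsm/kg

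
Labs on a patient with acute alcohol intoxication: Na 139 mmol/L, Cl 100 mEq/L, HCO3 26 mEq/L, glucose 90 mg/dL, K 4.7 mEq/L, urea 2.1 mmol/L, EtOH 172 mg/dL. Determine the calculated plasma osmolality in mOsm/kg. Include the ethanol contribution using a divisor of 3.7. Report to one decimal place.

Calculated osmolality = 2·Na + glucose/18 + urea + ethanol/3.7
= 2·139 + 90/18 + 2.1 + 172/3.7
= 278 + 5 + 2.10 + 46.49
= 331.59 mOsm/kg

331.6 mOsm/kg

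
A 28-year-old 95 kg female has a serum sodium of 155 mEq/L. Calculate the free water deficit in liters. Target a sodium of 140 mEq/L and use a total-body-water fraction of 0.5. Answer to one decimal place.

TBW = 0.5 · 95 = 47.5 L
Free water deficit = TBW · (Na/140 − 1)
= 47.5 · (155/140 − 1)
= 47.5 · 0.1071
= 5.09 L

5.1 L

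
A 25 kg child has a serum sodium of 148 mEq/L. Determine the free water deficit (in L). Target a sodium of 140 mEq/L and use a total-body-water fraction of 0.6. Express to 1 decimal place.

TBW = 0.6 · 25 = 15 L
Free water deficit = TBW · (Na/140 − 1)
= 15 · (148/140 − 1)
= 15 · 0.0571
= 0.86 L

0.9 L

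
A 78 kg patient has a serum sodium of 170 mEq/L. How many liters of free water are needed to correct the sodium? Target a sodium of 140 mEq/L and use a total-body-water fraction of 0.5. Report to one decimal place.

TBW = 0.5 · 78 = 39 L
Free water deficit = TBW · (Na/140 − 1)
= 39 · (170/140 − 1)
= 39 · 0.2143
= 8.36 L

8.4 L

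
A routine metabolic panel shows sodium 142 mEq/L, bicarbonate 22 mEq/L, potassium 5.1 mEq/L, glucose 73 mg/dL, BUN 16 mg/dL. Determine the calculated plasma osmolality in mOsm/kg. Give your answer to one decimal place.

293.8 mOsm/kg

Calculated osmolality = 2·Na + glucose/18 + BUN/2.8
= 2·142 + 73/18 + 16/2.8
= 284 + 4.06 + 5.71
= 293.77 mOsm/kg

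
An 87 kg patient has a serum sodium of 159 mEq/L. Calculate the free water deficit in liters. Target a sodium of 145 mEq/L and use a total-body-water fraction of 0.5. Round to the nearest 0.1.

4.2 L

TBW = 0.5 · 87 = 43.5 L
Free water deficit = TBW · (Na/145 − 1)
= 43.5 · (159/145 − 1)
= 43.5 · 0.0966
= 4.2 L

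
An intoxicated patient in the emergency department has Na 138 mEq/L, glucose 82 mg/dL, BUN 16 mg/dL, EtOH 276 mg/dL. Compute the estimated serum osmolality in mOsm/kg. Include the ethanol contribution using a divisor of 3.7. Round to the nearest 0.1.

360.9 mOsm/kg

Calculated osmolality = 2·Na + glucose/18 + BUN/2.8 + ethanol/3.7
= 2·138 + 82/18 + 16/2.8 + 276/3.7
= 276 + 4.56 + 5.71 + 74.59
= 360.86 mOsm/kg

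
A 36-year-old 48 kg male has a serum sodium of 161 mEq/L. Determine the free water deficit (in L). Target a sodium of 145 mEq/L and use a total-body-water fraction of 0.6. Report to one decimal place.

TBW = 0.6 · 48 = 28.8 L
Free water deficit = TBW · (Na/145 − 1)
= 28.8 · (161/145 − 1)
= 28.8 · 0.1103
= 3.18 L

3.2 L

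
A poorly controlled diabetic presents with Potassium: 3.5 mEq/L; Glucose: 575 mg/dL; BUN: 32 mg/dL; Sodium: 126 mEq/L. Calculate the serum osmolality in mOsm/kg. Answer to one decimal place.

Calculated osmolality = 2·Na + glucose/18 + BUN/2.8
= 2·126 + 575/18 + 32/2.8
= 252 + 31.94 + 11.43
= 295.37 mOsm/kg

295.4 mOsm/kg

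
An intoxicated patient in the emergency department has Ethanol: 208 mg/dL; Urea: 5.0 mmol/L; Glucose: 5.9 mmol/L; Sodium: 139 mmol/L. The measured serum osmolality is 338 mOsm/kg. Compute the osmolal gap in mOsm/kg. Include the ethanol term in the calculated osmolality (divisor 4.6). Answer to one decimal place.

3.9 mOsm/kg

Calculated osmolality = 2·Na + glucose + urea + ethanol/4.6
= 2·139 + 5.9 + 5 + 208/4.6
= 278 + 5.90 + 5 + 45.22
= 334.12 mOsm/kg ≈ 334.1 mOsm/kg
Osmolar gap = measured − calculated = 338 − 334.1 = 3.9 mOsm/kg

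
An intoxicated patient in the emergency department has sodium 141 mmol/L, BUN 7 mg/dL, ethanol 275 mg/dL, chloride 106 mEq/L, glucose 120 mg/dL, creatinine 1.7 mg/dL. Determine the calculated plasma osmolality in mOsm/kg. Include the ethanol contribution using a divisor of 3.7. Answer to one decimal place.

365.5 mOsm/kg

Calculated osmolality = 2·Na + glucose/18 + BUN/2.8 + ethanol/3.7
= 2·141 + 120/18 + 7/2.8 + 275/3.7
= 282 + 6.67 + 2.50 + 74.32
= 365.49 mOsm/kg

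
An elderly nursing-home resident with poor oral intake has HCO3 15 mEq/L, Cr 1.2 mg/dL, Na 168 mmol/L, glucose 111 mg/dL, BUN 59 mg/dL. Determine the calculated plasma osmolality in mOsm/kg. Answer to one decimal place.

363.2 mOsm/kg

Calculated osmolality = 2·Na + glucose/18 + BUN/2.8
= 2·168 + 111/18 + 59/2.8
= 336 + 6.17 + 21.07
= 363.24 mOsm/kg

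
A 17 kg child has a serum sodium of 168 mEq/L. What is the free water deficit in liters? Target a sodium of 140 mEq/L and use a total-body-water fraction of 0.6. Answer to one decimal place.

TBW = 0.6 · 17 = 10.2 L
Free water deficit = TBW · (Na/140 − 1)
= 10.2 · (168/140 − 1)
= 10.2 · 0.2
= 2.04 L

2.0 L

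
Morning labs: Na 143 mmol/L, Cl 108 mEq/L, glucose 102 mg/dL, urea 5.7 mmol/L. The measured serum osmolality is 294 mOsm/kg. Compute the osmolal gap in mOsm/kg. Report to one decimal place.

Calculated osmolality = 2·Na + glucose/18 + urea
= 2·143 + 102/18 + 5.7
= 286 + 5.67 + 5.70
= 297.37 mOsm/kg ≈ 297.4 mOsm/kg
Osmolar gap = measured − calculated = 294 − 297.4 = -3.4 mOsm/kg

-3.4 mOsm/kg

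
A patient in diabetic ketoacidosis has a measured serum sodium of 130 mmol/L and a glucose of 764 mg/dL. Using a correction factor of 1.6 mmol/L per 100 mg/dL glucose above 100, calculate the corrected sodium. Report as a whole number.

Corrected Na = measured Na + 1.6 · (glucose − 100)/100
= 130 + 1.6 · (764 − 100)/100
= 130 + 10.6
= 140.6 mmol/L

141 mmol/L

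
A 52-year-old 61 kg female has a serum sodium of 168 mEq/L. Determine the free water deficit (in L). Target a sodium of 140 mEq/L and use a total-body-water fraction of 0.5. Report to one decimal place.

6.1 L

TBW = 0.5 · 61 = 30.5 L
Free water deficit = TBW · (Na/140 − 1)
= 30.5 · (168/140 − 1)
= 30.5 · 0.2
= 6.1 L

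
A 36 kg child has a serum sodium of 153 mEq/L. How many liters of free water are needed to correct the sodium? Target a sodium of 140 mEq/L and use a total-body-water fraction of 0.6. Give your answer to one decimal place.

2.0 L

TBW = 0.6 · 36 = 21.6 L
Free water deficit = TBW · (Na/140 − 1)
= 21.6 · (153/140 − 1)
= 21.6 · 0.0929
= 2.01 L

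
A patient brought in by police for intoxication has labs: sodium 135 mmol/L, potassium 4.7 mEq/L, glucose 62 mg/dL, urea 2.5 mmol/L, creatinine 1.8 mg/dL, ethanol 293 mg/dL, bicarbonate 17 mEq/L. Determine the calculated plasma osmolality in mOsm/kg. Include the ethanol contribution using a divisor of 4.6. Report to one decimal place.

339.6 mOsm/kg

Calculated osmolality = 2·Na + glucose/18 + urea + ethanol/4.6
= 2·135 + 62/18 + 2.5 + 293/4.6
= 270 + 3.44 + 2.50 + 63.70
= 339.64 mOsm/kg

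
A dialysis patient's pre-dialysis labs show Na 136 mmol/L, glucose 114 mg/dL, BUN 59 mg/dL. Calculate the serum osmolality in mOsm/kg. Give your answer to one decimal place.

299.4 mOsm/kg

Calculated osmolality = 2·Na + glucose/18 + BUN/2.8
= 2·136 + 114/18 + 59/2.8
= 272 + 6.33 + 21.07
= 299.4 mOsm/kg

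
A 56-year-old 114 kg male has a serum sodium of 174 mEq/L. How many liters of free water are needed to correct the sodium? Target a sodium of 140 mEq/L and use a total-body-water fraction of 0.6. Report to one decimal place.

16.6 L

TBW = 0.6 · 114 = 68.4 L
Free water deficit = TBW · (Na/140 − 1)
= 68.4 · (174/140 − 1)
= 68.4 · 0.2429
= 16.61 L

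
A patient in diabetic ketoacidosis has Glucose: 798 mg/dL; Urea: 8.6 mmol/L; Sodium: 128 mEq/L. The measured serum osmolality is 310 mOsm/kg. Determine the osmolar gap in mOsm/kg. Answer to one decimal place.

Calculated osmolality = 2·Na + glucose/18 + urea
= 2·128 + 798/18 + 8.6
= 256 + 44.33 + 8.60
= 308.93 mOsm/kg ≈ 308.9 mOsm/kg
Osmolar gap = measured − calculated = 310 − 308.9 = 1.1 mOsm/kg

1.1 mOsm/kg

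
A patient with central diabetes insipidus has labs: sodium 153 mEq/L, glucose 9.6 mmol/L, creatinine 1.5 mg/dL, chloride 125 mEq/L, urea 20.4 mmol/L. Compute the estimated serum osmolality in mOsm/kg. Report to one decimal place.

336.0 mOsm/kg

Calculated osmolality = 2·Na + glucose + urea
= 2·153 + 9.6 + 20.4
= 306 + 9.60 + 20.40
= 336 mOsm/kg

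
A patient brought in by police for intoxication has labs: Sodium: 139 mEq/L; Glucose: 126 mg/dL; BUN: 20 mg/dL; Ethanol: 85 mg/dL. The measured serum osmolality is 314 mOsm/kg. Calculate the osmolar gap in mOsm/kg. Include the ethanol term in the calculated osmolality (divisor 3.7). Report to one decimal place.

Calculated osmolality = 2·Na + glucose/18 + BUN/2.8 + ethanol/3.7
= 2·139 + 126/18 + 20/2.8 + 85/3.7
= 278 + 7 + 7.14 + 22.97
= 315.11 mOsm/kg ≈ 315.1 mOsm/kg
Osmolar gap = measured − calculated = 314 − 315.1 = -1.1 mOsm/kg

-1.1 mOsm/kg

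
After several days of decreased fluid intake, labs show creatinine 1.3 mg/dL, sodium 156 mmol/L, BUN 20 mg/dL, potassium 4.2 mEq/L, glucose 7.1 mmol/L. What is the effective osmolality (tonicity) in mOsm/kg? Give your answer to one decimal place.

Effective osmolality excludes urea (freely permeant across cell membranes):
2·Na + glucose
= 2·156 + 7.1
= 312 + 7.1
= 319.1 mOsm/kg

319.1 mOsm/kg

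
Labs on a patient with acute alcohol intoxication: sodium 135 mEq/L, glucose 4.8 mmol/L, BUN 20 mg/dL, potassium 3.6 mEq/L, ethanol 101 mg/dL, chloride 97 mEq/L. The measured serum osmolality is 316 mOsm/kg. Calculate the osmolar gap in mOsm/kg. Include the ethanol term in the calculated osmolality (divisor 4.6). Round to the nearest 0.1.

12.1 mOsm/kg

Calculated osmolality = 2·Na + glucose + BUN/2.8 + ethanol/4.6
= 2·135 + 4.8 + 20/2.8 + 101/4.6
= 270 + 4.80 + 7.14 + 21.96
= 303.9 mOsm/kg ≈ 303.9 mOsm/kg
Osmolar gap = measured − calculated = 316 − 303.9 = 12.1 mOsm/kg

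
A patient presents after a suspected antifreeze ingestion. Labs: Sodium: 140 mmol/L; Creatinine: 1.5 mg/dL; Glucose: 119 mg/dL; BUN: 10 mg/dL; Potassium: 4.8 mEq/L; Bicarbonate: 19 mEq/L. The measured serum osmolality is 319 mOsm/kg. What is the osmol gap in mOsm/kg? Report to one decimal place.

Calculated osmolality = 2·Na + glucose/18 + BUN/2.8
= 2·140 + 119/18 + 10/2.8
= 280 + 6.61 + 3.57
= 290.18 mOsm/kg ≈ 290.2 mOsm/kg
Osmolar gap = measured − calculated = 319 − 290.2 = 28.8 mOsm/kg

28.8 mOsm/kg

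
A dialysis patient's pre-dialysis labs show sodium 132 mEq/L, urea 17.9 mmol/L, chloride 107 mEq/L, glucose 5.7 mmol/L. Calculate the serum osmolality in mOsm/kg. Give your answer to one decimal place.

Calculated osmolality = 2·Na + glucose + urea
= 2·132 + 5.7 + 17.9
= 264 + 5.70 + 17.90
= 287.6 mOsm/kg

287.6 mOsm/kg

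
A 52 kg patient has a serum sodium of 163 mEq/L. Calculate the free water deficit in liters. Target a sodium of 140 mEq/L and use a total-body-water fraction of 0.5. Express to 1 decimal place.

4.3 L

TBW = 0.5 · 52 = 26 L
Free water deficit = TBW · (Na/140 − 1)
= 26 · (163/140 − 1)
= 26 · 0.1643
= 4.27 L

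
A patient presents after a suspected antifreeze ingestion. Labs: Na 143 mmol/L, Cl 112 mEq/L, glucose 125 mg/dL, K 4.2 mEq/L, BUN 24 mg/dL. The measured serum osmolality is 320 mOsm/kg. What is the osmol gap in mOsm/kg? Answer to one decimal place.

Calculated osmolality = 2·Na + glucose/18 + BUN/2.8
= 2·143 + 125/18 + 24/2.8
= 286 + 6.94 + 8.57
= 301.51 mOsm/kg ≈ 301.5 mOsm/kg
Osmolar gap = measured − calculated = 320 − 301.5 = 18.5 mOsm/kg

18.5 mOsm/kg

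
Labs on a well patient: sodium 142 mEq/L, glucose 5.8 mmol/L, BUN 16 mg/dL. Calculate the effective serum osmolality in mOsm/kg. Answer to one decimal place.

Effective osmolality excludes urea (freely permeant across cell membranes):
2·Na + glucose
= 2·142 + 5.8
= 284 + 5.8
= 289.8 mOsm/kg

289.8 mOsm/kg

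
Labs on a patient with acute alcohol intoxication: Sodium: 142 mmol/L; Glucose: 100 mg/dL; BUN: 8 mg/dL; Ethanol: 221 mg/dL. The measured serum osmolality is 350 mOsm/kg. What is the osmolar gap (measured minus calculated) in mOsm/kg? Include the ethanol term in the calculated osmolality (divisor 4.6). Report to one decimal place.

9.5 mOsm/kg

Calculated osmolality = 2·Na + glucose/18 + BUN/2.8 + ethanol/4.6
= 2·142 + 100/18 + 8/2.8 + 221/4.6
= 284 + 5.56 + 2.86 + 48.04
= 340.46 mOsm/kg ≈ 340.5 mOsm/kg
Osmolar gap = measured − calculated = 350 − 340.5 = 9.5 mOsm/kg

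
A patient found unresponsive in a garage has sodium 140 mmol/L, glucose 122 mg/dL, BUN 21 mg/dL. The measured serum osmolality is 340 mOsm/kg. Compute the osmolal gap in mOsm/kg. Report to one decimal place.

45.7 mOsm/kg

Calculated osmolality = 2·Na + glucose/18 + BUN/2.8
= 2·140 + 122/18 + 21/2.8
= 280 + 6.78 + 7.50
= 294.28 mOsm/kg ≈ 294.3 mOsm/kg
Osmolar gap = measured − calculated = 340 − 294.3 = 45.7 mOsm/kg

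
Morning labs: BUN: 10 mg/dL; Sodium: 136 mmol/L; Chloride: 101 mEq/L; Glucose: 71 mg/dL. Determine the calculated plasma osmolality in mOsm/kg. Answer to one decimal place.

Calculated osmolality = 2·Na + glucose/18 + BUN/2.8
= 2·136 + 71/18 + 10/2.8
= 272 + 3.94 + 3.57
= 279.51 mOsm/kg

279.5 mOsm/kg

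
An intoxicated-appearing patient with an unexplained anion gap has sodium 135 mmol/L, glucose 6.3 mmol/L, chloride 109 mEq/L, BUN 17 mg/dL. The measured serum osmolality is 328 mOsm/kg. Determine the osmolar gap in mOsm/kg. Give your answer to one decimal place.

45.6 mOsm/kg

Calculated osmolality = 2·Na + glucose + BUN/2.8
= 2·135 + 6.3 + 17/2.8
= 270 + 6.30 + 6.07
= 282.37 mOsm/kg ≈ 282.4 mOsm/kg
Osmolar gap = measured − calculated = 328 − 282.4 = 45.6 mOsm/kg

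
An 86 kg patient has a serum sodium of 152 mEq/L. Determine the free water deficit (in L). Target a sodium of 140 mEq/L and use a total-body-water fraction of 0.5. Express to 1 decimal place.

3.7 L

TBW = 0.5 · 86 = 43 L
Free water deficit = TBW · (Na/140 − 1)
= 43 · (152/140 − 1)
= 43 · 0.0857
= 3.69 L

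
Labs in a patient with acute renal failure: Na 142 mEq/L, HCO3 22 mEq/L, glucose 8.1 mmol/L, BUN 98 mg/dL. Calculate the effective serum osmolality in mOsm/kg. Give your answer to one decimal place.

Effective osmolality excludes urea (freely permeant across cell membranes):
2·Na + glucose
= 2·142 + 8.1
= 284 + 8.1
= 292.1 mOsm/kg

292.1 mOsm/kg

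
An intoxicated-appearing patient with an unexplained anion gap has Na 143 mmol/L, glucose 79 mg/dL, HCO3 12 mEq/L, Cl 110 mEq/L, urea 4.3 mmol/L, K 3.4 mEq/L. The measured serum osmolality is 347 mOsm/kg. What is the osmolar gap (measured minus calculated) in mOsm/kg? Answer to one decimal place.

52.3 mOsm/kg

Calculated osmolality = 2·Na + glucose/18 + urea
= 2·143 + 79/18 + 4.3
= 286 + 4.39 + 4.30
= 294.69 mOsm/kg ≈ 294.7 mOsm/kg
Osmolar gap = measured − calculated = 347 − 294.7 = 52.3 mOsm/kg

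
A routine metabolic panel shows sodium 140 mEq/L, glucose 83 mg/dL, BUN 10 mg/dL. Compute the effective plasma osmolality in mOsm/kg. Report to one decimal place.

Effective osmolality excludes urea (freely permeant across cell membranes):
2·Na + glucose/18
= 2·140 + 83/18
= 280 + 4.61
= 284.61 mOsm/kg

284.6 mOsm/kg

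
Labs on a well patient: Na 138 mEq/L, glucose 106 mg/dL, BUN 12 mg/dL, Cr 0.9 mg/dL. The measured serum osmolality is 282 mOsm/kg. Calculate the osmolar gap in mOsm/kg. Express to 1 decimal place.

-4.2 mOsm/kg

Calculated osmolality = 2·Na + glucose/18 + BUN/2.8
= 2·138 + 106/18 + 12/2.8
= 276 + 5.89 + 4.29
= 286.18 mOsm/kg ≈ 286.2 mOsm/kg
Osmolar gap = measured − calculated = 282 − 286.2 = -4.2 mOsm/kg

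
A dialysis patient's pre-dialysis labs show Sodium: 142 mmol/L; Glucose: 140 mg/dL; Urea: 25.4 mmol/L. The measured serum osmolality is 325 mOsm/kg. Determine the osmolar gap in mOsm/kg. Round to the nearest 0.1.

Calculated osmolality = 2·Na + glucose/18 + urea
= 2·142 + 140/18 + 25.4
= 284 + 7.78 + 25.40
= 317.18 mOsm/kg ≈ 317.2 mOsm/kg
Osmolar gap = measured − calculated = 325 − 317.2 = 7.8 mOsm/kg

7.8 mOsm/kg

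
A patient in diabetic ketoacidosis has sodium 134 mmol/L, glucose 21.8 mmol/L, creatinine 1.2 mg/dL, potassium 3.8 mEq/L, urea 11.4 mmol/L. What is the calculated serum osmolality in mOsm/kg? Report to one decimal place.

Calculated osmolality = 2·Na + glucose + urea
= 2·134 + 21.8 + 11.4
= 268 + 21.80 + 11.40
= 301.2 mOsm/kg

301.2 mOsm/kg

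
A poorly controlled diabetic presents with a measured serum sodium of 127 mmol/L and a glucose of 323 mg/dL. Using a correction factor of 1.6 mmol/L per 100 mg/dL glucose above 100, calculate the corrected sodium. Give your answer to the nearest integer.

131 mmol/L

Corrected Na = measured Na + 1.6 · (glucose − 100)/100
= 127 + 1.6 · (323 − 100)/100
= 127 + 3.6
= 130.6 mmol/L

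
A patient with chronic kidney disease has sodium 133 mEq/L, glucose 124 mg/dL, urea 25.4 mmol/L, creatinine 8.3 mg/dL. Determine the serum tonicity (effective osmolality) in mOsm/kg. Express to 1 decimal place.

272.9 mOsm/kg

Effective osmolality excludes urea (freely permeant across cell membranes):
2·Na + glucose/18
= 2·133 + 124/18
= 266 + 6.89
= 272.89 mOsm/kg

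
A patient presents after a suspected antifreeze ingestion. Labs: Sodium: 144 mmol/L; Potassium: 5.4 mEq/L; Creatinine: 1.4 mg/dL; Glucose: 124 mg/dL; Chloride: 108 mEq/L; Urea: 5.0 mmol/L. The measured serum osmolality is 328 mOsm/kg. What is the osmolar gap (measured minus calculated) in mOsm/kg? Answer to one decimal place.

28.1 mOsm/kg

Calculated osmolality = 2·Na + glucose/18 + urea
= 2·144 + 124/18 + 5
= 288 + 6.89 + 5
= 299.89 mOsm/kg ≈ 299.9 mOsm/kg
Osmolar gap = measured − calculated = 328 − 299.9 = 28.1 mOsm/kg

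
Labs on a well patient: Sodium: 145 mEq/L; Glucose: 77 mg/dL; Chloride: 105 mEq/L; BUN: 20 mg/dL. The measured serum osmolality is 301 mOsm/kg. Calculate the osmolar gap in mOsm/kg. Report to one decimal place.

-0.4 mOsm/kg

Calculated osmolality = 2·Na + glucose/18 + BUN/2.8
= 2·145 + 77/18 + 20/2.8
= 290 + 4.28 + 7.14
= 301.42 mOsm/kg ≈ 301.4 mOsm/kg
Osmolar gap = measured − calculated = 301 − 301.4 = -0.4 mOsm/kg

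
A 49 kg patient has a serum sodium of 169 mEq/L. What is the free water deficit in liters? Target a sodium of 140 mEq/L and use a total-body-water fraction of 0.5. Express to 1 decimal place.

TBW = 0.5 · 49 = 24.5 L
Free water deficit = TBW · (Na/140 − 1)
= 24.5 · (169/140 − 1)
= 24.5 · 0.2071
= 5.07 L

5.1 L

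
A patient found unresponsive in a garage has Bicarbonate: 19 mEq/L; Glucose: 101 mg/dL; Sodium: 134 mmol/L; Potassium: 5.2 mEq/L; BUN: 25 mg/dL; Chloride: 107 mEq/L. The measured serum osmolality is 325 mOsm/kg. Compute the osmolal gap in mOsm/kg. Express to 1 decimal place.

Calculated osmolality = 2·Na + glucose/18 + BUN/2.8
= 2·134 + 101/18 + 25/2.8
= 268 + 5.61 + 8.93
= 282.54 mOsm/kg ≈ 282.5 mOsm/kg
Osmolar gap = measured − calculated = 325 − 282.5 = 42.5 mOsm/kg

42.5 mOsm/kg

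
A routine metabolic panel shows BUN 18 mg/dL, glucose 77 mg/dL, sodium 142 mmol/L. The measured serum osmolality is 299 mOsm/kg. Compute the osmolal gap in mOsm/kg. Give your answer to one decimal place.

Calculated osmolality = 2·Na + glucose/18 + BUN/2.8
= 2·142 + 77/18 + 18/2.8
= 284 + 4.28 + 6.43
= 294.71 mOsm/kg ≈ 294.7 mOsm/kg
Osmolar gap = measured − calculated = 299 − 294.7 = 4.3 mOsm/kg

4.3 mOsm/kg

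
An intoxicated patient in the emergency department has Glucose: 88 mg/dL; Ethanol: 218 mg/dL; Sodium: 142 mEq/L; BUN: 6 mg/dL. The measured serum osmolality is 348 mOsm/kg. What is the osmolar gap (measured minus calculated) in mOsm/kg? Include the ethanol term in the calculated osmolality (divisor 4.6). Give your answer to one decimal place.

Calculated osmolality = 2·Na + glucose/18 + BUN/2.8 + ethanol/4.6
= 2·142 + 88/18 + 6/2.8 + 218/4.6
= 284 + 4.89 + 2.14 + 47.39
= 338.42 mOsm/kg ≈ 338.4 mOsm/kg
Osmolar gap = measured − calculated = 348 − 338.4 = 9.6 mOsm/kg

9.6 mOsm/kg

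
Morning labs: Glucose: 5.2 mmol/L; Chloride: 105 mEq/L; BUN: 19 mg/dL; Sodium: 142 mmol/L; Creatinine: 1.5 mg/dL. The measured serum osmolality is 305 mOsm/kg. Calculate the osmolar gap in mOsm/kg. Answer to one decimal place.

9.0 mOsm/kg

Calculated osmolality = 2·Na + glucose + BUN/2.8
= 2·142 + 5.2 + 19/2.8
= 284 + 5.20 + 6.79
= 295.99 mOsm/kg ≈ 296.0 mOsm/kg
Osmolar gap = measured − calculated = 305 − 296.0 = 9.0 mOsm/kg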